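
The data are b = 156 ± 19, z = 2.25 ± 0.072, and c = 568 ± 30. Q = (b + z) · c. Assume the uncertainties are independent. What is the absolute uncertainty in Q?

Let u = b + z = 158. δu = √(δb² + δz²) = √(361 + 0.00518) = 19.0, so δu/u = 0.120.
Q is then a monomial in u, c:
δQ/Q = √((δu/u)² + (1·δc/c)²) = √(0.0144 + 0.00279) = 0.131
Q = 89900, so δQ = 0.131 × 89900 = 11800.

11800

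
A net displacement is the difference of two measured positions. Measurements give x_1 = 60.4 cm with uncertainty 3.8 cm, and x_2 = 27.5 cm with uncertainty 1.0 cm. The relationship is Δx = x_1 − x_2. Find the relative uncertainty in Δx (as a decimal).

0.119

For a sum/difference, combine absolute errors in quadrature:
  (δx_1)² = 14.4;  (δx_2)² = 1.00
δΔx = √(15.4) = 3.93 cm
Δx = 32.9 cm, so δΔx/Δx = 3.93/32.9 = 0.119.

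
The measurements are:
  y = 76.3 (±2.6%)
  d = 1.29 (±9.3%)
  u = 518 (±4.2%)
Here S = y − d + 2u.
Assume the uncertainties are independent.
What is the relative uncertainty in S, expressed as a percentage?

For a sum/difference, combine absolute errors in quadrature:
  (δy)² = 3.94;  (δd)² = 0.0144;  (2·δu)² = 1890
δS = √(1900) = 43.6
S = 1110, so δS/S = 43.6/1110 = 0.0392.

3.92%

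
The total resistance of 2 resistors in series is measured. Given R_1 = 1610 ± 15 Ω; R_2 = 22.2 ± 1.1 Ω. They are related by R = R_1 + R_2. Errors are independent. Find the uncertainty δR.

15.0 Ω

R is a linear combination, so absolute uncertainties add in quadrature:
  (δR_1)² = 225;  (δR_2)² = 1.21
δR = √(226) = 15.0 Ω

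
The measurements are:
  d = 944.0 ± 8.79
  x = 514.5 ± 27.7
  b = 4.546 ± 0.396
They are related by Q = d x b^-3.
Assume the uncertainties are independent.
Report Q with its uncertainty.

For a monomial Q ∝ d, x, b^-3, fractional errors add in quadrature:
  (1·δd/d)² = (1×0.00931)² = 8.67e-05;  (1·δx/x)² = (1×0.0538)² = 0.00290;  (-3·δb/b)² = (-3×0.0871)² = 0.0683
δQ/Q = √(0.0713) = 0.267
Q = 5170, so δQ = 0.267 × 5170 = 1380.

5170 ± 1380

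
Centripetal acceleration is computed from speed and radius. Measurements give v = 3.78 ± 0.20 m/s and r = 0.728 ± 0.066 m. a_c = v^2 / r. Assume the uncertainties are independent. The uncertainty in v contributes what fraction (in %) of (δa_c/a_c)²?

(δa_c/a_c)² = (2·δv/v)² + (-1·δr/r)²
  v term: (2×0.0529)² = 0.0112
  r term: (-1×0.0907)² = 0.00822
Total = 0.0194. Share from v = 0.0112/0.0194 = 0.577.

57.7%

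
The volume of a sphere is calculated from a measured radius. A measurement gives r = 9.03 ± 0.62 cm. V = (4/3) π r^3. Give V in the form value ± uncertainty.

3080 ± 635 cm^3

V is a product of powers, so relative uncertainties combine in quadrature:
  (3·δr/r)² = (3×0.0687)² = 0.0424
δV/V = √(0.0424) = 0.206
V = 3080 cm^3, so δV = 0.206 × 3080 = 635 cm^3.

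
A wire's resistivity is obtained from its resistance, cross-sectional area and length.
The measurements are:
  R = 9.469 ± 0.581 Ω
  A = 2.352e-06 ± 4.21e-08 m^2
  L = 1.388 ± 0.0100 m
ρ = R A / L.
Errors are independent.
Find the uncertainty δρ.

1.03e-06 Ω·m

ρ is a product of powers, so relative uncertainties combine in quadrature:
  (1·δR/R)² = (1×0.0614)² = 0.00376;  (1·δA/A)² = (1×0.0179)² = 0.000320;  (-1·δL/L)² = (-1×0.00720)² = 5.19e-05
δρ/ρ = √(0.00414) = 0.0643
ρ = 1.605e-05 Ω·m, so δρ = 0.0643 × 1.605e-05 = 1.03e-06 Ω·m.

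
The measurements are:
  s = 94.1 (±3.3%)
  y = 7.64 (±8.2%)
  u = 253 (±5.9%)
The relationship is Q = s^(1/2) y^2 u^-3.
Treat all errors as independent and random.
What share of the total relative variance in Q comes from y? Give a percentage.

46.0%

(δQ/Q)² = (½·δs/s)² + (2·δy/y)² + (-3·δu/u)²
  s term: (0.5×0.0330)² = 0.000272
  y term: (2×0.0820)² = 0.0269
  u term: (-3×0.0590)² = 0.0313
Total = 0.0585. Share from y = 0.0269/0.0585 = 0.460.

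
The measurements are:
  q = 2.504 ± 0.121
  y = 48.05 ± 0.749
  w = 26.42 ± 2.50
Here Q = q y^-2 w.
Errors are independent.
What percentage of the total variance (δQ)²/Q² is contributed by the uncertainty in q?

19.0%

(δQ/Q)² = (1·δq/q)² + (-2·δy/y)² + (1·δw/w)²
  q term: (1×0.0483)² = 0.00234
  y term: (-2×0.0156)² = 0.000972
  w term: (1×0.0946)² = 0.00895
Total = 0.0123. Share from q = 0.00234/0.0123 = 0.190.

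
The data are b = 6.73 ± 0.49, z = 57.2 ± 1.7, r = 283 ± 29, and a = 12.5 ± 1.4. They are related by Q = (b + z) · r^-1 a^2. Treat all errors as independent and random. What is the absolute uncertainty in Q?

Let u = b + z = 63.9. δu = √(δb² + δz²) = √(0.240 + 2.89) = 1.77, so δu/u = 0.0277.
Q is then a monomial in u, r, a:
δQ/Q = √((δu/u)² + (-1·δr/r)² + (2·δa/a)²) = √(0.000766 + 0.0105 + 0.0502) = 0.248
Q = 35.3, so δQ = 0.248 × 35.3 = 8.75.

8.75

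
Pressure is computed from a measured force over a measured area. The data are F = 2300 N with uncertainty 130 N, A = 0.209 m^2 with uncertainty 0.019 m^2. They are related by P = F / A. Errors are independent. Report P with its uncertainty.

Products/powers → add relative errors in quadrature, weighted by exponent:
  (1·δF/F)² = (1×0.0565)² = 0.00319;  (-1·δA/A)² = (-1×0.0909)² = 0.00826
δP/P = √(0.0115) = 0.107
P = 11000 Pa, so δP = 0.107 × 11000 = 1180 Pa.

11000 ± 1180 Pa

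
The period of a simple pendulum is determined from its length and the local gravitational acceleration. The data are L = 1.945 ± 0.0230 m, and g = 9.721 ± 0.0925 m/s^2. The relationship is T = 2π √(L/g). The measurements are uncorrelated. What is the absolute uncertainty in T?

Products/powers → add relative errors in quadrature, weighted by exponent:
  (½·δL/L)² = (0.5×0.0118)² = 3.5e-05;  (−½·δg/g)² = (-0.5×0.00952)² = 2.26e-05
δT/T = √(5.76e-05) = 0.00759
T = 2.811 s, so δT = 0.00759 × 2.811 = 0.0213 s.

0.0213 s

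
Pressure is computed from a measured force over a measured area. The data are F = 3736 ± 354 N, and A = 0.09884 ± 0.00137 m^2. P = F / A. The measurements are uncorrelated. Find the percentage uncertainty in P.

9.58%

Relative error in a monomial: (δP/P)² = Σ (nᵢ · δxᵢ/xᵢ)².
  (1·δF/F)² = (1×0.0948)² = 0.00898;  (-1·δA/A)² = (-1×0.0139)² = 0.000192
δP/P = √(0.00917) = 0.0958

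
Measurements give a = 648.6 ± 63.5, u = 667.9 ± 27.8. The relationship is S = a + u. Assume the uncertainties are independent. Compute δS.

69.3

Each term contributes (cᵢ δxᵢ)² to (δS)²:
  (δa)² = 4030;  (δu)² = 773
δS = √(4810) = 69.3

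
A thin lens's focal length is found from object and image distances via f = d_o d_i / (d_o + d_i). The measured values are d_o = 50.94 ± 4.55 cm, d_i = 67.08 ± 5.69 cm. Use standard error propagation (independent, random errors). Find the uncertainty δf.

1.81 cm

∂f/∂d_o = (d_i/(d_o+d_i))² = 0.323;  ∂f/∂d_i = (d_o/(d_o+d_i))² = 0.186
δf = √((∂f/∂d_o · δd_o)² + (∂f/∂d_i · δd_i)²) = √(2.16 + 1.12) = 1.81 cm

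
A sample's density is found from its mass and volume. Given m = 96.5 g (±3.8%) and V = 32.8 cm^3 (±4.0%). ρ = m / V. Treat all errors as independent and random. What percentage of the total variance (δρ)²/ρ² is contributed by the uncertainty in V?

(δρ/ρ)² = (1·δm/m)² + (-1·δV/V)²
  m term: (1×0.0380)² = 0.00144
  V term: (-1×0.0400)² = 0.00160
Total = 0.00304. Share from V = 0.00160/0.00304 = 0.526.

52.6%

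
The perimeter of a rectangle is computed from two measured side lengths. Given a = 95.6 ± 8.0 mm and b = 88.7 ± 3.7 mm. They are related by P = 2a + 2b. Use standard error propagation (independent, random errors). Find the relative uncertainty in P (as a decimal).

P is a linear combination, so absolute uncertainties add in quadrature:
  (2·δa)² = 256;  (2·δb)² = 54.8
δP = √(311) = 17.6 mm
P = 369 mm, so δP/P = 17.6/369 = 0.0478.

0.0478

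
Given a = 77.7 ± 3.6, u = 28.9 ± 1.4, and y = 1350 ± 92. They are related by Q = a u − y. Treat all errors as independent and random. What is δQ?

Let p = a·u = 2250. δp/p = √((1·δa/a)² + (1·δu/u)²) = √(0.00215 + 0.00235) = 0.0670, so δp = 151.
Q = p − y: δQ = √(δp² + δy²) = √(22700 + 8460) = 176

176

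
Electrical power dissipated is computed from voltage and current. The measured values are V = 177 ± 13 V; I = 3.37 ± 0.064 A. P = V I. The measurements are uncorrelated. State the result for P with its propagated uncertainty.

Since P is a product/quotient, work with relative uncertainties:
  (1·δV/V)² = (1×0.0734)² = 0.00539;  (1·δI/I)² = (1×0.0190)² = 0.000361
δP/P = √(0.00576) = 0.0759
P = 596 W, so δP = 0.0759 × 596 = 45.3 W.

596 ± 45.3 W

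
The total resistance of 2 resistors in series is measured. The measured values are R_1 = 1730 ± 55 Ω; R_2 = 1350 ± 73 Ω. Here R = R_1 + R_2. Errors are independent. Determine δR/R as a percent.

2.97%

For a sum/difference, combine absolute errors in quadrature:
  (δR_1)² = 3020;  (δR_2)² = 5330
δR = √(8350) = 91.4 Ω
R = 3080 Ω, so δR/R = 91.4/3080 = 0.0297.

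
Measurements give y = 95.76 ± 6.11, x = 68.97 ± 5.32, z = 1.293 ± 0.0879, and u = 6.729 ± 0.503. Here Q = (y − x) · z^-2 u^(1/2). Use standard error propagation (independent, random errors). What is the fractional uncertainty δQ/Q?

Let w = y − x = 26.79. δw = √(δy² + δx²) = √(37.3 + 28.3) = 8.10, so δw/w = 0.302.
Q is then a monomial in w, z, u:
δQ/Q = √((δw/w)² + (-2·δz/z)² + (½·δu/u)²) = √(0.0915 + 0.0185 + 0.00140) = 0.334

0.334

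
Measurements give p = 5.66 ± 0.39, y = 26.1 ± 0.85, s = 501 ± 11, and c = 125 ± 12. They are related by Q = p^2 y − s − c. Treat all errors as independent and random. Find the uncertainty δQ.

Let w = p^2·y = 836. δw/w = √((2·δp/p)² + (1·δy/y)²) = √(0.0190 + 0.00106) = 0.142, so δw = 118.
Q = w − s − c: δQ = √(δw² + δs² + δc²) = √(14000 + 121 + 144) = 120

120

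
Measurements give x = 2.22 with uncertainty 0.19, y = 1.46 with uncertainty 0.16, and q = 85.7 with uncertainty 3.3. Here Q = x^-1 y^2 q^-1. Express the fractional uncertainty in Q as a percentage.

23.8%

Products/powers → add relative errors in quadrature, weighted by exponent:
  (-1·δx/x)² = (-1×0.0856)² = 0.00732;  (2·δy/y)² = (2×0.110)² = 0.0480;  (-1·δq/q)² = (-1×0.0385)² = 0.00148
δQ/Q = √(0.0568) = 0.238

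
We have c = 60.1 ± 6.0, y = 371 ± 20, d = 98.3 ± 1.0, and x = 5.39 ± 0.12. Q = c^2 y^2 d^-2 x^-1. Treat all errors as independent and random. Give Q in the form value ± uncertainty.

9550 ± 2190

Relative error in a monomial: (δQ/Q)² = Σ (nᵢ · δxᵢ/xᵢ)².
  (2·δc/c)² = (2×0.0998)² = 0.0399;  (2·δy/y)² = (2×0.0539)² = 0.0116;  (-2·δd/d)² = (-2×0.0102)² = 0.000414;  (-1·δx/x)² = (-1×0.0223)² = 0.000496
δQ/Q = √(0.0524) = 0.229
Q = 9550, so δQ = 0.229 × 9550 = 2190.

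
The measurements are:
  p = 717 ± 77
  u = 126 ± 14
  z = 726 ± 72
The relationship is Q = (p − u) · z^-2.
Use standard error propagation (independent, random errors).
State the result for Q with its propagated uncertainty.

0.00112 ± 0.000267

Let w = p − u = 591. δw = √(δp² + δu²) = √(5930 + 196) = 78.3, so δw/w = 0.132.
Q is then a monomial in w, z:
δQ/Q = √((δw/w)² + (-2·δz/z)²) = √(0.0175 + 0.0393) = 0.238
Q = 0.00112, so δQ = 0.238 × 0.00112 = 0.000267.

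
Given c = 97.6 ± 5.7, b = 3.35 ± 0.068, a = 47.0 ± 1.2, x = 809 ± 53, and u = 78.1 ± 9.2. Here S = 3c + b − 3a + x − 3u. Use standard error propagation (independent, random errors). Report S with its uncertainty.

Sums and differences: (δS)² = Σ (cᵢ δxᵢ)².
  (3·δc)² = 292;  (δb)² = 0.00462;  (3·δa)² = 13.0;  (δx)² = 2810;  (3·δu)² = 762
δS = √(3880) = 62.3
S = 730.

730 ± 62.3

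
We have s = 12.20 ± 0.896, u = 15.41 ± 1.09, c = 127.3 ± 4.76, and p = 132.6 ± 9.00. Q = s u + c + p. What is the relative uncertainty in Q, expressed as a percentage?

4.85%

Let w = s·u = 188.0. δw/w = √((1·δs/s)² + (1·δu/u)²) = √(0.00539 + 0.00500) = 0.102, so δw = 19.2.
Q = w + c + p: δQ = √(δw² + δc² + δp²) = √(367 + 22.7 + 81.0) = 21.7
Q = 447.9, so δQ/Q = 21.7/447.9 = 0.0485.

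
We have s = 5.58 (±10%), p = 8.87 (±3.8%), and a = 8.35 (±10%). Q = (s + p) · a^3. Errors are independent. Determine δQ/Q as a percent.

30.3%

Let u = s + p = 14.4. δu = √(δs² + δp²) = √(0.311 + 0.114) = 0.652, so δu/u = 0.0451.
Q is then a monomial in u, a:
δQ/Q = √((δu/u)² + (3·δa/a)²) = √(0.00204 + 0.0900) = 0.303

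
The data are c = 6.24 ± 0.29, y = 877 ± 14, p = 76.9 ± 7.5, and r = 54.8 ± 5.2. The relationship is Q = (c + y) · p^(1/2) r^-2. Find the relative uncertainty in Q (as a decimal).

0.197

Let u = c + y = 883. δu = √(δc² + δy²) = √(0.0841 + 196) = 14.0, so δu/u = 0.0159.
Q is then a monomial in u, p, r:
δQ/Q = √((δu/u)² + (½·δp/p)² + (-2·δr/r)²) = √(0.000251 + 0.00238 + 0.0360) = 0.197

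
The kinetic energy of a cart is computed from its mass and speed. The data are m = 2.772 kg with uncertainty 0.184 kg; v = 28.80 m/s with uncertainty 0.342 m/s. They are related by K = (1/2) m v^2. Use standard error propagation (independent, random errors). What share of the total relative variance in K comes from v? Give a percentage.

11.3%

(δK/K)² = (1·δm/m)² + (2·δv/v)²
  m term: (1×0.0664)² = 0.00441
  v term: (2×0.0119)² = 0.000564
Total = 0.00497. Share from v = 0.000564/0.00497 = 0.113.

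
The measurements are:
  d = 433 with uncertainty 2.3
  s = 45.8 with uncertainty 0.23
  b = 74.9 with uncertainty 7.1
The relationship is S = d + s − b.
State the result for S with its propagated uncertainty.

S is a linear combination, so absolute uncertainties add in quadrature:
  (δd)² = 5.29;  (δs)² = 0.0529;  (δb)² = 50.4
δS = √(55.8) = 7.47
S = 404.

404 ± 7.47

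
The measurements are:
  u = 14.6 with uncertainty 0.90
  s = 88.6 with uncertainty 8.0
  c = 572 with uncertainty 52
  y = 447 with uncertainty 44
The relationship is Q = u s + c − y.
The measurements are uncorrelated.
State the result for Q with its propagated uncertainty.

Let p = u·s = 1290. δp/p = √((1·δu/u)² + (1·δs/s)²) = √(0.00380 + 0.00815) = 0.109, so δp = 141.
Q = p + c − y: δQ = √(δp² + δc² + δy²) = √(20000 + 2700 + 1940) = 157
Q = 1420.

1420 ± 157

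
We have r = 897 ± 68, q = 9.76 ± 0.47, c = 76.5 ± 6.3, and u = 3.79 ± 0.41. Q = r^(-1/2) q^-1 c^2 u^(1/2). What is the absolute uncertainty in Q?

Products/powers → add relative errors in quadrature, weighted by exponent:
  (−½·δr/r)² = (-0.5×0.0758)² = 0.00144;  (-1·δq/q)² = (-1×0.0482)² = 0.00232;  (2·δc/c)² = (2×0.0824)² = 0.0271;  (½·δu/u)² = (0.5×0.108)² = 0.00293
δQ/Q = √(0.0338) = 0.184
Q = 39.0, so δQ = 0.184 × 39.0 = 7.17.

7.17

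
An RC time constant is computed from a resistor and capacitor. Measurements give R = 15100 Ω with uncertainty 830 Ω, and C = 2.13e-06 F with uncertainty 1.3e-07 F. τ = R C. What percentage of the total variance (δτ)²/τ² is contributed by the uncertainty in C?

(δτ/τ)² = (1·δR/R)² + (1·δC/C)²
  R term: (1×0.0550)² = 0.00302
  C term: (1×0.0610)² = 0.00373
Total = 0.00675. Share from C = 0.00373/0.00675 = 0.552.

55.2%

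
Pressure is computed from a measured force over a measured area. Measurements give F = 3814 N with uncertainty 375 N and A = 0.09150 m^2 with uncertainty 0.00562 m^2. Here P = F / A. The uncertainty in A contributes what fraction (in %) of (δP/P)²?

28.1%

(δP/P)² = (1·δF/F)² + (-1·δA/A)²
  F term: (1×0.0983)² = 0.00967
  A term: (-1×0.0614)² = 0.00377
Total = 0.0134. Share from A = 0.00377/0.0134 = 0.281.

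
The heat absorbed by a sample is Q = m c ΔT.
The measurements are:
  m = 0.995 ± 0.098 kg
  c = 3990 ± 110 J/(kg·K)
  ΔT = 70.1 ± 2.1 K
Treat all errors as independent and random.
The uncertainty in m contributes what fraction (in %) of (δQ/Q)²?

(δQ/Q)² = (1·δm/m)² + (1·δc/c)² + (1·δΔT/ΔT)²
  m term: (1×0.0985)² = 0.00970
  c term: (1×0.0276)² = 0.000760
  ΔT term: (1×0.0300)² = 0.000897
Total = 0.0114. Share from m = 0.00970/0.0114 = 0.854.

85.4%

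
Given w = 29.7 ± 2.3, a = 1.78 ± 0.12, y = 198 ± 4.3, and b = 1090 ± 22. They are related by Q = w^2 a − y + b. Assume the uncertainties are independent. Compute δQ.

266

Let p = w^2·a = 1570. δp/p = √((2·δw/w)² + (1·δa/a)²) = √(0.0240 + 0.00454) = 0.169, so δp = 265.
Q = p − y + b: δQ = √(δp² + δy² + δb²) = √(70300 + 18.5 + 484) = 266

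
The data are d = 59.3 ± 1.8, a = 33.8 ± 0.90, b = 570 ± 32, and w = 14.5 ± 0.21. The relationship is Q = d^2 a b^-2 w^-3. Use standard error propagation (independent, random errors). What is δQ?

Each factor contributes (exponent × relative error)² to (δQ/Q)²:
  (2·δd/d)² = (2×0.0304)² = 0.00369;  (1·δa/a)² = (1×0.0266)² = 0.000709;  (-2·δb/b)² = (-2×0.0561)² = 0.0126;  (-3·δw/w)² = (-3×0.0145)² = 0.00189
δQ/Q = √(0.0189) = 0.137
Q = 0.000120, so δQ = 0.137 × 0.000120 = 1.65e-05.

1.65e-05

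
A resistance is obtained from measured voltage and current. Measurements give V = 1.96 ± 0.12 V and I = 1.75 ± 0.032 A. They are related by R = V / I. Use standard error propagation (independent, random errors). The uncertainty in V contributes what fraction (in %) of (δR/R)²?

(δR/R)² = (1·δV/V)² + (-1·δI/I)²
  V term: (1×0.0612)² = 0.00375
  I term: (-1×0.0183)² = 0.000334
Total = 0.00408. Share from V = 0.00375/0.00408 = 0.918.

91.8%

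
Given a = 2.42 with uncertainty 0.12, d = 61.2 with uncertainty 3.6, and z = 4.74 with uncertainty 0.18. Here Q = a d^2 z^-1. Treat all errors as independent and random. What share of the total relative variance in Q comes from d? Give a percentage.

78.0%

(δQ/Q)² = (1·δa/a)² + (2·δd/d)² + (-1·δz/z)²
  a term: (1×0.0496)² = 0.00246
  d term: (2×0.0588)² = 0.0138
  z term: (-1×0.0380)² = 0.00144
Total = 0.0177. Share from d = 0.0138/0.0177 = 0.780.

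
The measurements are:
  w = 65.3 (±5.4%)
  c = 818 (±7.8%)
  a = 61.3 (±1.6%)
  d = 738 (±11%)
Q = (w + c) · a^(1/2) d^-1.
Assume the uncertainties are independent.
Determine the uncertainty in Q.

1.24

Let u = w + c = 883. δu = √(δw² + δc²) = √(12.4 + 4070) = 63.9, so δu/u = 0.0723.
Q is then a monomial in u, a, d:
δQ/Q = √((δu/u)² + (½·δa/a)² + (-1·δd/d)²) = √(0.00523 + 6.4e-05 + 0.0121) = 0.132
Q = 9.37, so δQ = 0.132 × 9.37 = 1.24.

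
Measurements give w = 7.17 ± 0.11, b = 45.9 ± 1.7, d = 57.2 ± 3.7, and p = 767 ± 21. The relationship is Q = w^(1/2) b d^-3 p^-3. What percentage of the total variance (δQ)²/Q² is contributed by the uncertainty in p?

14.7%

(δQ/Q)² = (½·δw/w)² + (1·δb/b)² + (-3·δd/d)² + (-3·δp/p)²
  w term: (0.5×0.0153)² = 5.88e-05
  b term: (1×0.0370)² = 0.00137
  d term: (-3×0.0647)² = 0.0377
  p term: (-3×0.0274)² = 0.00675
Total = 0.0458. Share from p = 0.00675/0.0458 = 0.147.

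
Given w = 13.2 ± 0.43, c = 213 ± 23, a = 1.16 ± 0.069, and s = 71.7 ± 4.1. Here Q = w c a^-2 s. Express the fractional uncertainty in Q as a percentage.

17.4%

For a monomial Q ∝ w, c, a^-2, s, fractional errors add in quadrature:
  (1·δw/w)² = (1×0.0326)² = 0.00106;  (1·δc/c)² = (1×0.108)² = 0.0117;  (-2·δa/a)² = (-2×0.0595)² = 0.0142;  (1·δs/s)² = (1×0.0572)² = 0.00327
δQ/Q = √(0.0301) = 0.174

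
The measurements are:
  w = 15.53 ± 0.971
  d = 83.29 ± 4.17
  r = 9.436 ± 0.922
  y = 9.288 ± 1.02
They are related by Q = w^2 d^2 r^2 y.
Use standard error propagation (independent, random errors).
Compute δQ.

3.81e+08

Since Q is a product/quotient, work with relative uncertainties:
  (2·δw/w)² = (2×0.0625)² = 0.0156;  (2·δd/d)² = (2×0.0501)² = 0.0100;  (2·δr/r)² = (2×0.0977)² = 0.0382;  (1·δy/y)² = (1×0.110)² = 0.0121
δQ/Q = √(0.0759) = 0.276
Q = 1.384e+09, so δQ = 0.276 × 1.384e+09 = 3.81e+08.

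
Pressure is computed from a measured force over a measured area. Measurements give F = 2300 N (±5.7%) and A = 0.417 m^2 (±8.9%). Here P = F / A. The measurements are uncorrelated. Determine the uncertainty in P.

583 Pa

Products/powers → add relative errors in quadrature, weighted by exponent:
  (1·δF/F)² = (1×0.0570)² = 0.00325;  (-1·δA/A)² = (-1×0.0890)² = 0.00792
δP/P = √(0.0112) = 0.106
P = 5520 Pa, so δP = 0.106 × 5520 = 583 Pa.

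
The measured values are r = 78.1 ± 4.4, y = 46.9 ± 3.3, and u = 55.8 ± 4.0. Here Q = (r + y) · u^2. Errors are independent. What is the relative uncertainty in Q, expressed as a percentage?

15.0%

Let w = r + y = 125. δw = √(δr² + δy²) = √(19.4 + 10.9) = 5.50, so δw/w = 0.0440.
Q is then a monomial in w, u:
δQ/Q = √((δw/w)² + (2·δu/u)²) = √(0.00194 + 0.0206) = 0.150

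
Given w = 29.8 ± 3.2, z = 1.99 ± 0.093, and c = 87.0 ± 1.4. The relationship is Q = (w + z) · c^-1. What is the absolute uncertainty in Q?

0.0373

Let u = w + z = 31.8. δu = √(δw² + δz²) = √(10.2 + 0.00865) = 3.20, so δu/u = 0.101.
Q is then a monomial in u, c:
δQ/Q = √((δu/u)² + (-1·δc/c)²) = √(0.0101 + 0.000259) = 0.102
Q = 0.365, so δQ = 0.102 × 0.365 = 0.0373.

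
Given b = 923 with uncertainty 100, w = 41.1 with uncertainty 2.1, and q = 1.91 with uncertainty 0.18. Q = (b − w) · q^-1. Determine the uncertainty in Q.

68.1

Let u = b − w = 882. δu = √(δb² + δw²) = √(10000 + 4.41) = 100, so δu/u = 0.113.
Q is then a monomial in u, q:
δQ/Q = √((δu/u)² + (-1·δq/q)²) = √(0.0129 + 0.00888) = 0.147
Q = 462, so δQ = 0.147 × 462 = 68.1.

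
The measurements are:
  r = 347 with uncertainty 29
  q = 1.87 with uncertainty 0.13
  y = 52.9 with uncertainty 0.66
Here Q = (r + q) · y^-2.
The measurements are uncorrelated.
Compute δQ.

0.0108

Let u = r + q = 349. δu = √(δr² + δq²) = √(841 + 0.0169) = 29.0, so δu/u = 0.0831.
Q is then a monomial in u, y:
δQ/Q = √((δu/u)² + (-2·δy/y)²) = √(0.00691 + 0.000623) = 0.0868
Q = 0.125, so δQ = 0.0868 × 0.125 = 0.0108.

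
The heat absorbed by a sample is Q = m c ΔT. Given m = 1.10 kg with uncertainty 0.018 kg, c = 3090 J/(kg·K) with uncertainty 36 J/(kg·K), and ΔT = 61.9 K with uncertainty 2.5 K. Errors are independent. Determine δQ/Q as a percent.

Since Q is a product/quotient, work with relative uncertainties:
  (1·δm/m)² = (1×0.0164)² = 0.000268;  (1·δc/c)² = (1×0.0117)² = 0.000136;  (1·δΔT/ΔT)² = (1×0.0404)² = 0.00163
δQ/Q = √(0.00203) = 0.0451

4.51%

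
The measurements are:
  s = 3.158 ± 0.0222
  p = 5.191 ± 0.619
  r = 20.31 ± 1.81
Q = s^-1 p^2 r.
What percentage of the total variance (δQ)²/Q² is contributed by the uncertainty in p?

(δQ/Q)² = (-1·δs/s)² + (2·δp/p)² + (1·δr/r)²
  s term: (-1×0.00703)² = 4.94e-05
  p term: (2×0.119)² = 0.0569
  r term: (1×0.0891)² = 0.00794
Total = 0.0649. Share from p = 0.0569/0.0649 = 0.877.

87.7%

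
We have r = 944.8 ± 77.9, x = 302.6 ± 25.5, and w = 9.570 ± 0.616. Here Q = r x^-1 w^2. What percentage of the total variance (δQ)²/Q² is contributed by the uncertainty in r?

22.3%

(δQ/Q)² = (1·δr/r)² + (-1·δx/x)² + (2·δw/w)²
  r term: (1×0.0825)² = 0.00680
  x term: (-1×0.0843)² = 0.00710
  w term: (2×0.0644)² = 0.0166
Total = 0.0305. Share from r = 0.00680/0.0305 = 0.223.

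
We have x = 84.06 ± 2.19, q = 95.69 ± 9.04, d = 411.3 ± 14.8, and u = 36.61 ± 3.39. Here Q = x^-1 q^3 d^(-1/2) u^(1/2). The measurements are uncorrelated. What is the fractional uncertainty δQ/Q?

Products/powers → add relative errors in quadrature, weighted by exponent:
  (-1·δx/x)² = (-1×0.0261)² = 0.000679;  (3·δq/q)² = (3×0.0945)² = 0.0803;  (−½·δd/d)² = (-0.5×0.0360)² = 0.000324;  (½·δu/u)² = (0.5×0.0926)² = 0.00214
δQ/Q = √(0.0835) = 0.289

0.289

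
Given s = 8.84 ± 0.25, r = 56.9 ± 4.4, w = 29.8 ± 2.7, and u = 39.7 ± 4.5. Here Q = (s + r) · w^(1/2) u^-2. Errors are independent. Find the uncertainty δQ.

Let h = s + r = 65.7. δh = √(δs² + δr²) = √(0.0625 + 19.4) = 4.41, so δh/h = 0.0670.
Q is then a monomial in h, w, u:
δQ/Q = √((δh/h)² + (½·δw/w)² + (-2·δu/u)²) = √(0.00449 + 0.00205 + 0.0514) = 0.241
Q = 0.228, so δQ = 0.241 × 0.228 = 0.0548.

0.0548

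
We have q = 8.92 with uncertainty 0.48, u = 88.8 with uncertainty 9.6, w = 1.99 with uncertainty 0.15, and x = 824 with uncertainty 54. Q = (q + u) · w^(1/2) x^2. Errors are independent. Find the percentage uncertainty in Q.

16.8%

Let h = q + u = 97.7. δh = √(δq² + δu²) = √(0.230 + 92.2) = 9.61, so δh/h = 0.0984.
Q is then a monomial in h, w, x:
δQ/Q = √((δh/h)² + (½·δw/w)² + (2·δx/x)²) = √(0.00968 + 0.00142 + 0.0172) = 0.168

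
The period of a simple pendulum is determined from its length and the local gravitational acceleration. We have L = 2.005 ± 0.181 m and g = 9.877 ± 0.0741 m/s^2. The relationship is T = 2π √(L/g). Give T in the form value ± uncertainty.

Relative error in a monomial: (δT/T)² = Σ (nᵢ · δxᵢ/xᵢ)².
  (½·δL/L)² = (0.5×0.0903)² = 0.00204;  (−½·δg/g)² = (-0.5×0.00750)² = 1.41e-05
δT/T = √(0.00205) = 0.0453
T = 2.831 s, so δT = 0.0453 × 2.831 = 0.128 s.

2.831 ± 0.128 s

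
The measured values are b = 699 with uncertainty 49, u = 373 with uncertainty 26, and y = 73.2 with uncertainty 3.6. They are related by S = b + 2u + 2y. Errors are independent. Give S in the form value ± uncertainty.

1590 ± 71.8

Absolute uncertainties add in quadrature for a linear combination:
  (δb)² = 2400;  (2·δu)² = 2700;  (2·δy)² = 51.8
δS = √(5160) = 71.8
S = 1590.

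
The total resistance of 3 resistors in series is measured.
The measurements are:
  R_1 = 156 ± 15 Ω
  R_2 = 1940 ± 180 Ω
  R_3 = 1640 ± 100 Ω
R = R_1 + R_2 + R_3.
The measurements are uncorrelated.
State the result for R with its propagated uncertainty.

3740 ± 206 Ω

Sums and differences: (δR)² = Σ (cᵢ δxᵢ)².
  (δR_1)² = 225;  (δR_2)² = 32400;  (δR_3)² = 10000
δR = √(42600) = 206 Ω
R = 3740 Ω.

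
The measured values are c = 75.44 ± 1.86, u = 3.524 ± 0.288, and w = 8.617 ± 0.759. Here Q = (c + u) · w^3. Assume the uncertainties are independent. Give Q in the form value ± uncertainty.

Let h = c + u = 78.96. δh = √(δc² + δu²) = √(3.46 + 0.0829) = 1.88, so δh/h = 0.0238.
Q is then a monomial in h, w:
δQ/Q = √((δh/h)² + (3·δw/w)²) = √(0.000568 + 0.0698) = 0.265
Q = 50520, so δQ = 0.265 × 50520 = 13400.

50520 ± 13400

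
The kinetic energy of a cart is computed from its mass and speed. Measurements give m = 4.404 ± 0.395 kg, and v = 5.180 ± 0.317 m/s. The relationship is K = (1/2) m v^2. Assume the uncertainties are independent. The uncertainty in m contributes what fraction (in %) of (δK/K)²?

34.9%

(δK/K)² = (1·δm/m)² + (2·δv/v)²
  m term: (1×0.0897)² = 0.00804
  v term: (2×0.0612)² = 0.0150
Total = 0.0230. Share from m = 0.00804/0.0230 = 0.349.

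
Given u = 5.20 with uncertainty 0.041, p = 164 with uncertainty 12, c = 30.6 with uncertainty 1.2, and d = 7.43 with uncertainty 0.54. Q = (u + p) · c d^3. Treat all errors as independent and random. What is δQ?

Let w = u + p = 169. δw = √(δu² + δp²) = √(0.00168 + 144) = 12.0, so δw/w = 0.0709.
Q is then a monomial in w, c, d:
δQ/Q = √((δw/w)² + (1·δc/c)² + (3·δd/d)²) = √(0.00503 + 0.00154 + 0.0475) = 0.233
Q = 2.12e+06, so δQ = 0.233 × 2.12e+06 = 4.94e+05.

4.94e+05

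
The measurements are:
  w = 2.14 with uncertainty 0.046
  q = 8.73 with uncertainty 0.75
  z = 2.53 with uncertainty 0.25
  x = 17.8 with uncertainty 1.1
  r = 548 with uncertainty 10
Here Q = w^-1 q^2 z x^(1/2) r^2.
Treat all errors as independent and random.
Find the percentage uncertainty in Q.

Since Q is a product/quotient, work with relative uncertainties:
  (-1·δw/w)² = (-1×0.0215)² = 0.000462;  (2·δq/q)² = (2×0.0859)² = 0.0295;  (1·δz/z)² = (1×0.0988)² = 0.00976;  (½·δx/x)² = (0.5×0.0618)² = 0.000955;  (2·δr/r)² = (2×0.0182)² = 0.00133
δQ/Q = √(0.0420) = 0.205

20.5%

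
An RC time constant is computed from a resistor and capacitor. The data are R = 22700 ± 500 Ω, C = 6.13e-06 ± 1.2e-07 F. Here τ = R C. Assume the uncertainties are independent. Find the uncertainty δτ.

Since τ is a product/quotient, work with relative uncertainties:
  (1·δR/R)² = (1×0.0220)² = 0.000485;  (1·δC/C)² = (1×0.0196)² = 0.000383
δτ/τ = √(0.000868) = 0.0295
τ = 0.139 s, so δτ = 0.0295 × 0.139 = 0.00410 s.

0.00410 s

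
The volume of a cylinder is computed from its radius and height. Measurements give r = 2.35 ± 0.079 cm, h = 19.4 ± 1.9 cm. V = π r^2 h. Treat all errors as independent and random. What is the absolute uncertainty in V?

Since V is a product/quotient, work with relative uncertainties:
  (2·δr/r)² = (2×0.0336)² = 0.00452;  (1·δh/h)² = (1×0.0979)² = 0.00959
δV/V = √(0.0141) = 0.119
V = 337 cm^3, so δV = 0.119 × 337 = 40.0 cm^3.

40.0 cm^3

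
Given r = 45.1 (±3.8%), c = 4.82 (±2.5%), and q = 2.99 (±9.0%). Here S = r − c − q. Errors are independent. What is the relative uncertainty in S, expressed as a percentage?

For a sum/difference, combine absolute errors in quadrature:
  (δr)² = 2.94;  (δc)² = 0.0145;  (δq)² = 0.0724
δS = √(3.02) = 1.74
S = 37.3, so δS/S = 1.74/37.3 = 0.0466.

4.66%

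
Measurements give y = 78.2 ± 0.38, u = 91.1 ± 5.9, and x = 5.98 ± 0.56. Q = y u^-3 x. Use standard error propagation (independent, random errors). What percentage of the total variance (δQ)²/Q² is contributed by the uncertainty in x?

18.8%

(δQ/Q)² = (1·δy/y)² + (-3·δu/u)² + (1·δx/x)²
  y term: (1×0.00486)² = 2.36e-05
  u term: (-3×0.0648)² = 0.0377
  x term: (1×0.0936)² = 0.00877
Total = 0.0465. Share from x = 0.00877/0.0465 = 0.188.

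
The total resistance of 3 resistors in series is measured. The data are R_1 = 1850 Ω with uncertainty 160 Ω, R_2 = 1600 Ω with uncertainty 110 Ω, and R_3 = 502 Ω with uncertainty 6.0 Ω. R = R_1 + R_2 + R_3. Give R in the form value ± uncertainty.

3950 ± 194 Ω

Sums and differences: (δR)² = Σ (cᵢ δxᵢ)².
  (δR_1)² = 25600;  (δR_2)² = 12100;  (δR_3)² = 36.0
δR = √(37700) = 194 Ω
R = 3950 Ω.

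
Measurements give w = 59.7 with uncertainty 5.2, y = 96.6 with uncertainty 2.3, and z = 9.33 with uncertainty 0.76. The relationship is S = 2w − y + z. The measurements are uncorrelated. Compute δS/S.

0.332

S is a linear combination, so absolute uncertainties add in quadrature:
  (2·δw)² = 108;  (δy)² = 5.29;  (δz)² = 0.578
δS = √(114) = 10.7
S = 32.1, so δS/S = 10.7/32.1 = 0.332.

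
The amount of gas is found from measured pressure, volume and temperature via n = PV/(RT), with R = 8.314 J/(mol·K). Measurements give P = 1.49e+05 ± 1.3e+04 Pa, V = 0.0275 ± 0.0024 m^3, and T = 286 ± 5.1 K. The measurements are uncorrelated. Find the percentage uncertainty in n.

For a monomial n ∝ P, V, T^-1, fractional errors add in quadrature:
  (1·δP/P)² = (1×0.0872)² = 0.00761;  (1·δV/V)² = (1×0.0873)² = 0.00762;  (-1·δT/T)² = (-1×0.0178)² = 0.000318
δn/n = √(0.0155) = 0.125

12.5%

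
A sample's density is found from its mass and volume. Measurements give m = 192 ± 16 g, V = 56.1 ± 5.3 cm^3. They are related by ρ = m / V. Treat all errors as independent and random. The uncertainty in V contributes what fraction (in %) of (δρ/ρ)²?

56.2%

(δρ/ρ)² = (1·δm/m)² + (-1·δV/V)²
  m term: (1×0.0833)² = 0.00694
  V term: (-1×0.0945)² = 0.00893
Total = 0.0159. Share from V = 0.00893/0.0159 = 0.562.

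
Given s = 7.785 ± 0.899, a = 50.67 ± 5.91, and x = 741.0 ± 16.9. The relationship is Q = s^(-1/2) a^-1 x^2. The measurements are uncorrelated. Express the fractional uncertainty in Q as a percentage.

Relative error in a monomial: (δQ/Q)² = Σ (nᵢ · δxᵢ/xᵢ)².
  (−½·δs/s)² = (-0.5×0.115)² = 0.00333;  (-1·δa/a)² = (-1×0.117)² = 0.0136;  (2·δx/x)² = (2×0.0228)² = 0.00208
δQ/Q = √(0.0190) = 0.138

13.8%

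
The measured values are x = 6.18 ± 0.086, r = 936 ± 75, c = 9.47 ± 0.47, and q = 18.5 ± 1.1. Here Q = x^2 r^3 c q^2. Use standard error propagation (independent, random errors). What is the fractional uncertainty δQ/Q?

0.274

Q is a product of powers, so relative uncertainties combine in quadrature:
  (2·δx/x)² = (2×0.0139)² = 0.000775;  (3·δr/r)² = (3×0.0801)² = 0.0578;  (1·δc/c)² = (1×0.0496)² = 0.00246;  (2·δq/q)² = (2×0.0595)² = 0.0141
δQ/Q = √(0.0752) = 0.274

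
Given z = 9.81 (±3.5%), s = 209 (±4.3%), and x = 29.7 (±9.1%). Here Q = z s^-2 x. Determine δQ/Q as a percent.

13.0%

For a monomial Q ∝ z, s^-2, x, fractional errors add in quadrature:
  (1·δz/z)² = (1×0.0350)² = 0.00123;  (-2·δs/s)² = (-2×0.0430)² = 0.00740;  (1·δx/x)² = (1×0.0910)² = 0.00828
δQ/Q = √(0.0169) = 0.130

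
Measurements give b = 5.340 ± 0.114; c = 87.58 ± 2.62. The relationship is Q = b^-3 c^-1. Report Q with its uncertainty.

For a monomial Q ∝ b^-3, c^-1, fractional errors add in quadrature:
  (-3·δb/b)² = (-3×0.0213)² = 0.00410;  (-1·δc/c)² = (-1×0.0299)² = 0.000895
δQ/Q = √(0.00500) = 0.0707
Q = 7.498e-05, so δQ = 0.0707 × 7.498e-05 = 5.3e-06.

(7.498 ± 0.530) × 10^-5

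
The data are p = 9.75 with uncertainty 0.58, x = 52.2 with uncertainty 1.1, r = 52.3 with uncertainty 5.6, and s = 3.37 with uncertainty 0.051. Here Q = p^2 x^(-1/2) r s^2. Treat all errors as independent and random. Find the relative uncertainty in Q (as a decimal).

Products/powers → add relative errors in quadrature, weighted by exponent:
  (2·δp/p)² = (2×0.0595)² = 0.0142;  (−½·δx/x)² = (-0.5×0.0211)² = 0.000111;  (1·δr/r)² = (1×0.107)² = 0.0115;  (2·δs/s)² = (2×0.0151)² = 0.000916
δQ/Q = √(0.0266) = 0.163

0.163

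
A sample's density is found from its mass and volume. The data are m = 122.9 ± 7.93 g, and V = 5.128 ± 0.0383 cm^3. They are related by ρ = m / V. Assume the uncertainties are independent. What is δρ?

Relative error in a monomial: (δρ/ρ)² = Σ (nᵢ · δxᵢ/xᵢ)².
  (1·δm/m)² = (1×0.0645)² = 0.00416;  (-1·δV/V)² = (-1×0.00747)² = 5.58e-05
δρ/ρ = √(0.00422) = 0.0650
ρ = 23.97 g/cm^3, so δρ = 0.0650 × 23.97 = 1.56 g/cm^3.

1.56 g/cm^3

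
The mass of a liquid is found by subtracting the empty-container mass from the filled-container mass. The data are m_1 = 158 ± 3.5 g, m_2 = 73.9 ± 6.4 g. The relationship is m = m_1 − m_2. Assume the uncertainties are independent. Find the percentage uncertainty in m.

m is a linear combination, so absolute uncertainties add in quadrature:
  (δm_1)² = 12.2;  (δm_2)² = 41.0
δm = √(53.2) = 7.29 g
m = 84.1 g, so δm/m = 7.29/84.1 = 0.0867.

8.67%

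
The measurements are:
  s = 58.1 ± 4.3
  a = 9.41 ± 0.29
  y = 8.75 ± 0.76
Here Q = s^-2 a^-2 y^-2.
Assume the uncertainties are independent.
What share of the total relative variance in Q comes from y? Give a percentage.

54.0%

(δQ/Q)² = (-2·δs/s)² + (-2·δa/a)² + (-2·δy/y)²
  s term: (-2×0.0740)² = 0.0219
  a term: (-2×0.0308)² = 0.00380
  y term: (-2×0.0869)² = 0.0302
Total = 0.0559. Share from y = 0.0302/0.0559 = 0.540.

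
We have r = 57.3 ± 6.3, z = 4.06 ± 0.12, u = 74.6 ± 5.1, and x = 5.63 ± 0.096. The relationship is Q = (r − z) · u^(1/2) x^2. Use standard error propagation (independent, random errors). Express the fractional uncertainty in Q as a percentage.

12.8%

Let w = r − z = 53.2. δw = √(δr² + δz²) = √(39.7 + 0.0144) = 6.30, so δw/w = 0.118.
Q is then a monomial in w, u, x:
δQ/Q = √((δw/w)² + (½·δu/u)² + (2·δx/x)²) = √(0.0140 + 0.00117 + 0.00116) = 0.128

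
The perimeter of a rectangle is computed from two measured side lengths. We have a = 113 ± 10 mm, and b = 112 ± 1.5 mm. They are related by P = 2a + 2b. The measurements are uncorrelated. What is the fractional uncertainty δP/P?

0.0449

Absolute uncertainties add in quadrature for a linear combination:
  (2·δa)² = 400;  (2·δb)² = 9.00
δP = √(409) = 20.2 mm
P = 450 mm, so δP/P = 20.2/450 = 0.0449.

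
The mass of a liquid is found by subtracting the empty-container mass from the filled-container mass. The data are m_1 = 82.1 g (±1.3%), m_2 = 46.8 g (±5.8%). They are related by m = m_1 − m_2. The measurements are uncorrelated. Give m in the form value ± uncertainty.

35.3 ± 2.92 g

Sums and differences: (δm)² = Σ (cᵢ δxᵢ)².
  (δm_1)² = 1.14;  (δm_2)² = 7.37
δm = √(8.51) = 2.92 g
m = 35.3 g.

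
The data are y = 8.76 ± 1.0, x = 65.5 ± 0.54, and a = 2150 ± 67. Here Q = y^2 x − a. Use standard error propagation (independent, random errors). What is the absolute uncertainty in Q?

1150

Let p = y^2·x = 5030. δp/p = √((2·δy/y)² + (1·δx/x)²) = √(0.0521 + 6.8e-05) = 0.228, so δp = 1150.
Q = p − a: δQ = √(δp² + δa²) = √(1.32e+06 + 4490) = 1150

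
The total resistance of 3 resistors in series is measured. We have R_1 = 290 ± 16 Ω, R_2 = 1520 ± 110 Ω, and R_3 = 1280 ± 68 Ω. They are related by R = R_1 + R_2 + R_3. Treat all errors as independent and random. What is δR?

Each term contributes (cᵢ δxᵢ)² to (δR)²:
  (δR_1)² = 256;  (δR_2)² = 12100;  (δR_3)² = 4620
δR = √(17000) = 130 Ω

130 Ω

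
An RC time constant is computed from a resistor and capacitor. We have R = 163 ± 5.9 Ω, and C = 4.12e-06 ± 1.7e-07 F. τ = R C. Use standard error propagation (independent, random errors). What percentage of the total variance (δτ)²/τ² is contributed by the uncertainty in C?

56.5%

(δτ/τ)² = (1·δR/R)² + (1·δC/C)²
  R term: (1×0.0362)² = 0.00131
  C term: (1×0.0413)² = 0.00170
Total = 0.00301. Share from C = 0.00170/0.00301 = 0.565.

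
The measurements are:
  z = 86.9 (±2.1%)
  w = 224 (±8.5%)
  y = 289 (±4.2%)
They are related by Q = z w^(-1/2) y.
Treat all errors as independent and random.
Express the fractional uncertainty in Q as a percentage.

Q is a product of powers, so relative uncertainties combine in quadrature:
  (1·δz/z)² = (1×0.0210)² = 0.000441;  (−½·δw/w)² = (-0.5×0.0850)² = 0.00181;  (1·δy/y)² = (1×0.0420)² = 0.00176
δQ/Q = √(0.00401) = 0.0633

6.33%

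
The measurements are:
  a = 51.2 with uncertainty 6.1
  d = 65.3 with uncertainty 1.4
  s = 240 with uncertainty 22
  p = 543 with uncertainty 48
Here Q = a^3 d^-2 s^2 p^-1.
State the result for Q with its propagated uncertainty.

3340 ± 1380

Each factor contributes (exponent × relative error)² to (δQ/Q)²:
  (3·δa/a)² = (3×0.119)² = 0.128;  (-2·δd/d)² = (-2×0.0214)² = 0.00184;  (2·δs/s)² = (2×0.0917)² = 0.0336;  (-1·δp/p)² = (-1×0.0884)² = 0.00781
δQ/Q = √(0.171) = 0.414
Q = 3340, so δQ = 0.414 × 3340 = 1380.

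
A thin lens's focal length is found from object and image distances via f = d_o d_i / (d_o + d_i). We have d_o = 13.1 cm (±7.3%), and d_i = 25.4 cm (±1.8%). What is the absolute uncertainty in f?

∂f/∂d_o = (d_i/(d_o+d_i))² = 0.435;  ∂f/∂d_i = (d_o/(d_o+d_i))² = 0.116
δf = √((∂f/∂d_o · δd_o)² + (∂f/∂d_i · δd_i)²) = √(0.173 + 0.00280) = 0.420 cm

0.420 cm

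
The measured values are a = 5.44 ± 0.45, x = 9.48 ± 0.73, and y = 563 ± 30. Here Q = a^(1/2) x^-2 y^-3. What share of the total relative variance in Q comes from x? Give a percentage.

(δQ/Q)² = (½·δa/a)² + (-2·δx/x)² + (-3·δy/y)²
  a term: (0.5×0.0827)² = 0.00171
  x term: (-2×0.0770)² = 0.0237
  y term: (-3×0.0533)² = 0.0256
Total = 0.0510. Share from x = 0.0237/0.0510 = 0.465.

46.5%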